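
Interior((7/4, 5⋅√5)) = (7/4, 5⋅√5)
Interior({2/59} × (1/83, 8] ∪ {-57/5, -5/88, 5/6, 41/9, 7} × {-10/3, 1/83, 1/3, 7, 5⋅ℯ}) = ∅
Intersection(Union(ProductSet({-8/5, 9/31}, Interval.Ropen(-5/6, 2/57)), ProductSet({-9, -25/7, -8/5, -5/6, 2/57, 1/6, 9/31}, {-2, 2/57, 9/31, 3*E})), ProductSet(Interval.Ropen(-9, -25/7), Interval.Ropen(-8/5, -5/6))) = EmptySet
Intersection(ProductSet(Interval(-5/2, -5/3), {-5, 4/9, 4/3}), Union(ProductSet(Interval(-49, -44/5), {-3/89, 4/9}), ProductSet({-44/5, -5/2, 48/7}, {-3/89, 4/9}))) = ProductSet({-5/2}, {4/9})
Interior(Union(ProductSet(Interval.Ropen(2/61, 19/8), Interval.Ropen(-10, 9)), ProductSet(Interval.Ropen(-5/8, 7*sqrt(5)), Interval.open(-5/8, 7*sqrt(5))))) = Union(ProductSet(Interval.open(-5/8, 7*sqrt(5)), Interval.open(-5/8, 7*sqrt(5))), ProductSet(Interval.open(2/61, 19/8), Interval.open(-10, 9)))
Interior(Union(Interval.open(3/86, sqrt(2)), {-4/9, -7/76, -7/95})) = Interval.open(3/86, sqrt(2))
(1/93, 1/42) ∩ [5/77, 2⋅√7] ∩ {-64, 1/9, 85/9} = ∅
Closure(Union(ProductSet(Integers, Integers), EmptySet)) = ProductSet(Integers, Integers)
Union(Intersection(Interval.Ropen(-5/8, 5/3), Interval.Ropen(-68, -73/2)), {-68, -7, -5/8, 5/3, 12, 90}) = {-68, -7, -5/8, 5/3, 12, 90}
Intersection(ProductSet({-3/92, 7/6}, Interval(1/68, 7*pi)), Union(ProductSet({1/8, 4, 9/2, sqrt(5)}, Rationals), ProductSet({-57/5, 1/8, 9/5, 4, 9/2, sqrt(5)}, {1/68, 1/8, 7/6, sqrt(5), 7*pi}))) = EmptySet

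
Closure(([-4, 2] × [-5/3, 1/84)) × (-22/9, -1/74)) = (([-4, 2] × [-5/3, 1/84]) × {-22/9, -1/74}) ∪ (([-4, 2] × [-5/3, 1/84)) × (-22/9, -1/74)) ∪ ((({-4, 2} × [-5/3, 1/84]) ∪ ([-4, 2] × {-5/3, 1/84})) × [-22/9, -1/74])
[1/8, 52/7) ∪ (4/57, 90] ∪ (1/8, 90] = (4/57, 90]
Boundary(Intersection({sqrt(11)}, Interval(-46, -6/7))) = EmptySet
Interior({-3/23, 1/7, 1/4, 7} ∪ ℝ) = ℝ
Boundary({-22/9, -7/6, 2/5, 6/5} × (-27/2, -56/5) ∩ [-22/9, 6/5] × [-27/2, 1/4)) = {-22/9, -7/6, 2/5, 6/5} × [-27/2, -56/5]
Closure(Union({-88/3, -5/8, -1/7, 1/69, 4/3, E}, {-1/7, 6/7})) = {-88/3, -5/8, -1/7, 1/69, 6/7, 4/3, E}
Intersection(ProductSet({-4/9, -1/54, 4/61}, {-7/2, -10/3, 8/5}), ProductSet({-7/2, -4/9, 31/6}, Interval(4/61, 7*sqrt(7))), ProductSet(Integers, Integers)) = EmptySet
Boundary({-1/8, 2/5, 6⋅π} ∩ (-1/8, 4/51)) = ∅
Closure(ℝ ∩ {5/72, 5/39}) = {5/72, 5/39}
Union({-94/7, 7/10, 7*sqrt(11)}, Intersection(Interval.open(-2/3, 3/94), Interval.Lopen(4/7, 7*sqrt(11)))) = {-94/7, 7/10, 7*sqrt(11)}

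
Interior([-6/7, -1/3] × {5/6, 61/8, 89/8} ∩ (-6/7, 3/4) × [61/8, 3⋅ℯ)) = ∅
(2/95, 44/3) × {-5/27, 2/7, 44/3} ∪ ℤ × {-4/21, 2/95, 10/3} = (ℤ × {-4/21, 2/95, 10/3}) ∪ ((2/95, 44/3) × {-5/27, 2/7, 44/3})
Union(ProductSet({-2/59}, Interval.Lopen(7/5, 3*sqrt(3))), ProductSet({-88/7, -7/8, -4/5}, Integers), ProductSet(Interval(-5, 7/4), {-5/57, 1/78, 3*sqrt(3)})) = Union(ProductSet({-2/59}, Interval.Lopen(7/5, 3*sqrt(3))), ProductSet({-88/7, -7/8, -4/5}, Integers), ProductSet(Interval(-5, 7/4), {-5/57, 1/78, 3*sqrt(3)}))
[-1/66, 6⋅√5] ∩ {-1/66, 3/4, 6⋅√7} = {-1/66, 3/4}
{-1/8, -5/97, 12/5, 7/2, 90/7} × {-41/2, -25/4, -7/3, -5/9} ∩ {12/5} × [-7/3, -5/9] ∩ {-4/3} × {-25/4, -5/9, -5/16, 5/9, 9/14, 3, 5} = ∅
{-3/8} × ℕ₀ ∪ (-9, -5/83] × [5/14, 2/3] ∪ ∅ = ({-3/8} × ℕ₀) ∪ ((-9, -5/83] × [5/14, 2/3])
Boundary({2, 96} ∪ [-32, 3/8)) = {-32, 3/8, 2, 96}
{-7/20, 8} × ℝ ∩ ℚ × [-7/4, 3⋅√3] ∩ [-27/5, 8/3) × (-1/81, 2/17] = {-7/20} × (-1/81, 2/17]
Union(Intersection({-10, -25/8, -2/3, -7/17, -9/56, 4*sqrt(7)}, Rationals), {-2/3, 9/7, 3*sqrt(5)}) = {-10, -25/8, -2/3, -7/17, -9/56, 9/7, 3*sqrt(5)}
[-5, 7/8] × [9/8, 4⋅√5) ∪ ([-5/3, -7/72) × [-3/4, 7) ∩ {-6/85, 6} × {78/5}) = [-5, 7/8] × [9/8, 4⋅√5)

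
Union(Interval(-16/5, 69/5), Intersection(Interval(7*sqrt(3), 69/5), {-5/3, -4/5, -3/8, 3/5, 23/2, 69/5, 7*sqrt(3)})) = Interval(-16/5, 69/5)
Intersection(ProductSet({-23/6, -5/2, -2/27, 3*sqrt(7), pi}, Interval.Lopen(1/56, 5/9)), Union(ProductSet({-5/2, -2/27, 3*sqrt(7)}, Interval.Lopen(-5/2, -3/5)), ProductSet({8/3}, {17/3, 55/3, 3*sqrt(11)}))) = EmptySet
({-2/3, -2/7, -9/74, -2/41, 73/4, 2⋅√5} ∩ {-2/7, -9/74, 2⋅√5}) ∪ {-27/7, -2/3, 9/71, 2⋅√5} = {-27/7, -2/3, -2/7, -9/74, 9/71, 2⋅√5}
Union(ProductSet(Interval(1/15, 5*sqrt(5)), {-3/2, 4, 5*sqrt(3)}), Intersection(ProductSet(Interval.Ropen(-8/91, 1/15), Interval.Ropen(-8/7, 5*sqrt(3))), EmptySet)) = ProductSet(Interval(1/15, 5*sqrt(5)), {-3/2, 4, 5*sqrt(3)})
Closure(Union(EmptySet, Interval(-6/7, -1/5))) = Interval(-6/7, -1/5)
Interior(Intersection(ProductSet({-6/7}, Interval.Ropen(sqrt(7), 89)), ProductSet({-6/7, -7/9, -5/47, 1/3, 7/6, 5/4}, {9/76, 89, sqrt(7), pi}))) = EmptySet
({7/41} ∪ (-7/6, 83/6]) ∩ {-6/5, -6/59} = {-6/59}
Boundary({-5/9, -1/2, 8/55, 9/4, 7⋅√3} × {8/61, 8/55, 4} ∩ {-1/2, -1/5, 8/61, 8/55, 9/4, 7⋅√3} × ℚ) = {-1/2, 8/55, 9/4, 7⋅√3} × {8/61, 8/55, 4}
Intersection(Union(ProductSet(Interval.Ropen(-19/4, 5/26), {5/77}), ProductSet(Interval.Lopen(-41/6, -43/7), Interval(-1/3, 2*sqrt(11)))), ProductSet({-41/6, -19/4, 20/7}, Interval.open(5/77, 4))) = EmptySet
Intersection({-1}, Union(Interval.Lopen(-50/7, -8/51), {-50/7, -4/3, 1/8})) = {-1}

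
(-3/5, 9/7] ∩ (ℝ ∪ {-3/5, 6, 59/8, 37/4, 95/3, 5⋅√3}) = (-3/5, 9/7]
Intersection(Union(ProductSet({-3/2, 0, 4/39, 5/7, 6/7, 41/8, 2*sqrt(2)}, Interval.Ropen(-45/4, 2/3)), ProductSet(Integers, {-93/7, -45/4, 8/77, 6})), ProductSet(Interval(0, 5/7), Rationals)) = Union(ProductSet({0, 4/39, 5/7}, Intersection(Interval.Ropen(-45/4, 2/3), Rationals)), ProductSet(Range(0, 1, 1), {-93/7, -45/4, 8/77, 6}))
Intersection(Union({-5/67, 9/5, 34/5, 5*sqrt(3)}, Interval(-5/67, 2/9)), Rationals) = Union({9/5, 34/5}, Intersection(Interval(-5/67, 2/9), Rationals))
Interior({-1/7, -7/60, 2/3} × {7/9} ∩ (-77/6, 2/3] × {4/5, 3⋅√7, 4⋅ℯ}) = ∅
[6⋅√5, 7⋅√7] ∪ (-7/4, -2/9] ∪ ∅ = (-7/4, -2/9] ∪ [6⋅√5, 7⋅√7]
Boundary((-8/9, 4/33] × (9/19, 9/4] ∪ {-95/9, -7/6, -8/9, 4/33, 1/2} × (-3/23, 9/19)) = ({-8/9, 4/33} × [9/19, 9/4]) ∪ ([-8/9, 4/33] × {9/19, 9/4}) ∪ ({-95/9, -7/6, -8/9, 4/33, 1/2} × [-3/23, 9/19])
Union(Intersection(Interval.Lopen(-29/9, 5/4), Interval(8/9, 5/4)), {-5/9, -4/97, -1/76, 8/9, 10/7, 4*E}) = Union({-5/9, -4/97, -1/76, 10/7, 4*E}, Interval(8/9, 5/4))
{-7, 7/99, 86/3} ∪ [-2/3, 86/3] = {-7} ∪ [-2/3, 86/3]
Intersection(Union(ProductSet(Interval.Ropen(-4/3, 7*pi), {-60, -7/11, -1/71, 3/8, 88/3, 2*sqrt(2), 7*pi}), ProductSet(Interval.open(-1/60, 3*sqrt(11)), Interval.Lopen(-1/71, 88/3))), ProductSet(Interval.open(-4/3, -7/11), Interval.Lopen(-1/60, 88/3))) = ProductSet(Interval.open(-4/3, -7/11), {-1/71, 3/8, 88/3, 2*sqrt(2), 7*pi})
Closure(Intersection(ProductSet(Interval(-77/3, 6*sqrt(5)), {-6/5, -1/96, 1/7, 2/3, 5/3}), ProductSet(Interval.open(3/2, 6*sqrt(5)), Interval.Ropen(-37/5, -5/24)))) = ProductSet(Interval(3/2, 6*sqrt(5)), {-6/5})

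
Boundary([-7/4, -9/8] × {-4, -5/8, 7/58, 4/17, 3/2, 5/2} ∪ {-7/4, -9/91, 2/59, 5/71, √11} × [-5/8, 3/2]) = ([-7/4, -9/8] × {-4, -5/8, 7/58, 4/17, 3/2, 5/2}) ∪ ({-7/4, -9/91, 2/59, 5/71, √11} × [-5/8, 3/2])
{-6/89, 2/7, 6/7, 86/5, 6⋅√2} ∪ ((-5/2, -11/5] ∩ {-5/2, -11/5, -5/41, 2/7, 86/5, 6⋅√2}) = {-11/5, -6/89, 2/7, 6/7, 86/5, 6⋅√2}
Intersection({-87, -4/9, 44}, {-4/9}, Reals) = {-4/9}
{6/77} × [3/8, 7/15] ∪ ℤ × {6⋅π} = (ℤ × {6⋅π}) ∪ ({6/77} × [3/8, 7/15])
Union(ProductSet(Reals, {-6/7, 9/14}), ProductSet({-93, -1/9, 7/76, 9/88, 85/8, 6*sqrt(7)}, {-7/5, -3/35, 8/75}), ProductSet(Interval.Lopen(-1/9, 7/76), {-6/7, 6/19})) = Union(ProductSet({-93, -1/9, 7/76, 9/88, 85/8, 6*sqrt(7)}, {-7/5, -3/35, 8/75}), ProductSet(Interval.Lopen(-1/9, 7/76), {-6/7, 6/19}), ProductSet(Reals, {-6/7, 9/14}))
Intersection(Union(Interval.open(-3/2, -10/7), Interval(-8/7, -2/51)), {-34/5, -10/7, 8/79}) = EmptySet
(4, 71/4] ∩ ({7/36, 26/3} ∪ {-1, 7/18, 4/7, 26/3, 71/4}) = {26/3, 71/4}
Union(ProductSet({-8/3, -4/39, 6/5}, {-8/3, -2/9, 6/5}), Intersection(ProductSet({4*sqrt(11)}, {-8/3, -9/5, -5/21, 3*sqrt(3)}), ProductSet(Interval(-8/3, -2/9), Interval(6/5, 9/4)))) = ProductSet({-8/3, -4/39, 6/5}, {-8/3, -2/9, 6/5})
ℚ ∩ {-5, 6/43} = {-5, 6/43}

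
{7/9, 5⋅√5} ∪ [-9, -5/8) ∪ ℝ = (-∞, ∞)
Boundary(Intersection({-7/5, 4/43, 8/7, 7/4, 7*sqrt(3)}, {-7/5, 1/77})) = {-7/5}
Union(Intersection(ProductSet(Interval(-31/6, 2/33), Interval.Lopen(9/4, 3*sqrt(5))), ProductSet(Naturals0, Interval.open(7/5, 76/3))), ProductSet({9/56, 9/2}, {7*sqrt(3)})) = Union(ProductSet({9/56, 9/2}, {7*sqrt(3)}), ProductSet(Range(0, 1, 1), Interval.Lopen(9/4, 3*sqrt(5))))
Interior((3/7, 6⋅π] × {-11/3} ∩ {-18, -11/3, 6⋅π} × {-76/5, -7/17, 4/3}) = ∅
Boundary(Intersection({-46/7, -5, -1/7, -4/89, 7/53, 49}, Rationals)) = {-46/7, -5, -1/7, -4/89, 7/53, 49}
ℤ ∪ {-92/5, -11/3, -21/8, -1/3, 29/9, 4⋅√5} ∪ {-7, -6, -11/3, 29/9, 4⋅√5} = ℤ ∪ {-92/5, -11/3, -21/8, -1/3, 29/9, 4⋅√5}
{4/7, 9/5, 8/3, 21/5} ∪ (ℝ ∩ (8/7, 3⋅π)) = {4/7} ∪ (8/7, 3⋅π)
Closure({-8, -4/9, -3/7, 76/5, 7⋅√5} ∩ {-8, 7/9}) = {-8}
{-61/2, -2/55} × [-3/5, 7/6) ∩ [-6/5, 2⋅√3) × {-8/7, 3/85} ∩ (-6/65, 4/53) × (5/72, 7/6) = ∅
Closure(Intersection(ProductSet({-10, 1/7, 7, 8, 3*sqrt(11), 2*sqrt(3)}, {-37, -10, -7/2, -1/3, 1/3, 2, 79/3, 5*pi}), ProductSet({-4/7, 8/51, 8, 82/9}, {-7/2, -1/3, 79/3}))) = ProductSet({8}, {-7/2, -1/3, 79/3})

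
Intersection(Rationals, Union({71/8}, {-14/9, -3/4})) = {-14/9, -3/4, 71/8}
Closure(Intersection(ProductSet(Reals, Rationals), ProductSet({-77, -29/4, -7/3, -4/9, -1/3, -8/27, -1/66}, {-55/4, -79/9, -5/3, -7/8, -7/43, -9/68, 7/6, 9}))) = ProductSet({-77, -29/4, -7/3, -4/9, -1/3, -8/27, -1/66}, {-55/4, -79/9, -5/3, -7/8, -7/43, -9/68, 7/6, 9})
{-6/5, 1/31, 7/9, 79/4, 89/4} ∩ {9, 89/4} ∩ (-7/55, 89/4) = ∅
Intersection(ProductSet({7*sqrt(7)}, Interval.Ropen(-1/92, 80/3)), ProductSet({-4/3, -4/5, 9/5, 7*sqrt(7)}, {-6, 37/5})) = ProductSet({7*sqrt(7)}, {37/5})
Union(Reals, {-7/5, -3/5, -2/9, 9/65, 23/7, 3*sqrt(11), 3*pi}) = Reals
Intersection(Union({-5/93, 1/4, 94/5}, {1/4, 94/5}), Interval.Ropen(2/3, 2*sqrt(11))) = EmptySet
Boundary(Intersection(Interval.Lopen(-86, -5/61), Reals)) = {-86, -5/61}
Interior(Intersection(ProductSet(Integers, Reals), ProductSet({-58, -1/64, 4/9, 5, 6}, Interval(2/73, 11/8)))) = EmptySet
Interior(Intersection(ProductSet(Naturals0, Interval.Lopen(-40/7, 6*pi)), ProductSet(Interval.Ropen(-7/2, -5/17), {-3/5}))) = EmptySet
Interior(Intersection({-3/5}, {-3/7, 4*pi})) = EmptySet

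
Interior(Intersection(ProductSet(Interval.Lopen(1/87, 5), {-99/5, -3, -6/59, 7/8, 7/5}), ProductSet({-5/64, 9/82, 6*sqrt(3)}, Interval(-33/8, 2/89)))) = EmptySet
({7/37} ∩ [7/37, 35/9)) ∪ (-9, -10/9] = (-9, -10/9] ∪ {7/37}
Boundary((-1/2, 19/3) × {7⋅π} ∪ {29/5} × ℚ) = ({29/5} × ℝ) ∪ ([-1/2, 19/3] × {7⋅π})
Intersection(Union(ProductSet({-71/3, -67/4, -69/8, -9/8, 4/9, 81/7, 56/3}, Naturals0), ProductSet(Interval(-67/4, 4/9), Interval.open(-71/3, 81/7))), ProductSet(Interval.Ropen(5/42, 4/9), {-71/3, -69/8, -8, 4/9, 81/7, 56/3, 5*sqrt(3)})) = ProductSet(Interval.Ropen(5/42, 4/9), {-69/8, -8, 4/9, 5*sqrt(3)})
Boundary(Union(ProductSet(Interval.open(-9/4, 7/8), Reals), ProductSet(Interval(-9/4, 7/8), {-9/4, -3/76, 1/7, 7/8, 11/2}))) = ProductSet({-9/4, 7/8}, Reals)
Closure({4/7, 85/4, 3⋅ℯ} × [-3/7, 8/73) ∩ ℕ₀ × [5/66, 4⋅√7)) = ∅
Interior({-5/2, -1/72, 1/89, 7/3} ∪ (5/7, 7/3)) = (5/7, 7/3)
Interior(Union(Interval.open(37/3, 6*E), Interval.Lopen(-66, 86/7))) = Union(Interval.open(-66, 86/7), Interval.open(37/3, 6*E))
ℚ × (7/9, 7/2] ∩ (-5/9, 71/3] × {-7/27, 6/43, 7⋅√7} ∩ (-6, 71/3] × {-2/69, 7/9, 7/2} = ∅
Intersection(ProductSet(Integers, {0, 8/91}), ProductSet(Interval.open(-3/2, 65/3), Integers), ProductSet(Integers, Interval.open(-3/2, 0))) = EmptySet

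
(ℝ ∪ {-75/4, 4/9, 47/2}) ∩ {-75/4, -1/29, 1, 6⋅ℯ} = {-75/4, -1/29, 1, 6⋅ℯ}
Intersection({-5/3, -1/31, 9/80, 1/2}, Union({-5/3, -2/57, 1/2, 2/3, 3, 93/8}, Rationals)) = {-5/3, -1/31, 9/80, 1/2}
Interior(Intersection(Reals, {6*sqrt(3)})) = EmptySet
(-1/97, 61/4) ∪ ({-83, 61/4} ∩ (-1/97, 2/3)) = (-1/97, 61/4)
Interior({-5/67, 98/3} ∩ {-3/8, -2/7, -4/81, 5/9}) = ∅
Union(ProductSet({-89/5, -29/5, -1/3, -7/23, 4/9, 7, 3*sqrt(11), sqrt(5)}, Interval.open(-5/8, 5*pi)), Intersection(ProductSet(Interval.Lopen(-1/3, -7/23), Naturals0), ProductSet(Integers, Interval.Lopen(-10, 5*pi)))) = ProductSet({-89/5, -29/5, -1/3, -7/23, 4/9, 7, 3*sqrt(11), sqrt(5)}, Interval.open(-5/8, 5*pi))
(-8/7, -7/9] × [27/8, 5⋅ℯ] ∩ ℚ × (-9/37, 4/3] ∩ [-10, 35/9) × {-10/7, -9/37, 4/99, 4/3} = ∅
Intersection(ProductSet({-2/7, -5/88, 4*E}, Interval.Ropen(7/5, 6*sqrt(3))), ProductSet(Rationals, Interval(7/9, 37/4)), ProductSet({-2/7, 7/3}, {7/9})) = EmptySet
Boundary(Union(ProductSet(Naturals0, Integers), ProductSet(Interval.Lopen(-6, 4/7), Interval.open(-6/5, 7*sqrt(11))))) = Union(ProductSet(Complement(Naturals0, Interval.open(-6, 4/7)), Integers), ProductSet({-6, 4/7}, Interval(-6/5, 7*sqrt(11))), ProductSet(Interval(-6, 4/7), {-6/5, 7*sqrt(11)}), ProductSet(Naturals0, Complement(Integers, Interval.open(-6/5, 7*sqrt(11)))))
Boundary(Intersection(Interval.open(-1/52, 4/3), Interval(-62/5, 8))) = {-1/52, 4/3}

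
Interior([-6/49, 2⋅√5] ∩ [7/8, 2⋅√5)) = (7/8, 2⋅√5)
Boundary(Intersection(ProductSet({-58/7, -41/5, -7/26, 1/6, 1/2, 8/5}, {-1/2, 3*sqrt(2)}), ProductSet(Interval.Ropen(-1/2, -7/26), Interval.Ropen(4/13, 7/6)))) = EmptySet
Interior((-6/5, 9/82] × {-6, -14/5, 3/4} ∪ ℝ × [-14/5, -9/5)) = ℝ × (-14/5, -9/5)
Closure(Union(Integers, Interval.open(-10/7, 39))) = Union(Integers, Interval(-10/7, 39))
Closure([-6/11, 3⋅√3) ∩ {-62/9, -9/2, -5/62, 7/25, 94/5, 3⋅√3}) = {-5/62, 7/25}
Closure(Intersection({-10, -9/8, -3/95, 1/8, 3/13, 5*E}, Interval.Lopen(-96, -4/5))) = {-10, -9/8}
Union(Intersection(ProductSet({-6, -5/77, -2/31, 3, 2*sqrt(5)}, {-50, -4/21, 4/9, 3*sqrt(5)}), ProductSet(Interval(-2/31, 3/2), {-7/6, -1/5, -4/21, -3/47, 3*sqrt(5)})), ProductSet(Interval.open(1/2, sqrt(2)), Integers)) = Union(ProductSet({-2/31}, {-4/21, 3*sqrt(5)}), ProductSet(Interval.open(1/2, sqrt(2)), Integers))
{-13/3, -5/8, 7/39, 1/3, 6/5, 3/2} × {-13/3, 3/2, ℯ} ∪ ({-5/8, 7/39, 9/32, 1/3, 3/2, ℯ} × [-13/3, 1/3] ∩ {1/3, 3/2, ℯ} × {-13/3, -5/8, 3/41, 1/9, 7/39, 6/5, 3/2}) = ({1/3, 3/2, ℯ} × {-13/3, -5/8, 3/41, 1/9, 7/39}) ∪ ({-13/3, -5/8, 7/39, 1/3, 6/5, 3/2} × {-13/3, 3/2, ℯ})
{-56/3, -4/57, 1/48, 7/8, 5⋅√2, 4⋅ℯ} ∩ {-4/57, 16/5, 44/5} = {-4/57}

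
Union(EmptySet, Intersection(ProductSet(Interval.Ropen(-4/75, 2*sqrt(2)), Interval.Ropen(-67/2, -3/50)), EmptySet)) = EmptySet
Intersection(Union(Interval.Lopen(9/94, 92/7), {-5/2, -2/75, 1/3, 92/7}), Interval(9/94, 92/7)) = Interval.Lopen(9/94, 92/7)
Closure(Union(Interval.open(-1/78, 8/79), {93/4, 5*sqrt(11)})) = Union({93/4, 5*sqrt(11)}, Interval(-1/78, 8/79))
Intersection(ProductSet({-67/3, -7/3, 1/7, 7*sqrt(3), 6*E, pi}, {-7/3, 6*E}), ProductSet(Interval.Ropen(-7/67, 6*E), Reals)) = ProductSet({1/7, 7*sqrt(3), pi}, {-7/3, 6*E})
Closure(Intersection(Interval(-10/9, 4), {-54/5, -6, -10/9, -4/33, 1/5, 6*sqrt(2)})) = {-10/9, -4/33, 1/5}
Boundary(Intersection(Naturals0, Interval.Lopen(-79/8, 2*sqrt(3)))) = Range(0, 4, 1)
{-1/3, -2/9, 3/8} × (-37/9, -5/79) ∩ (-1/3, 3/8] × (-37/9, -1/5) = {-2/9, 3/8} × (-37/9, -1/5)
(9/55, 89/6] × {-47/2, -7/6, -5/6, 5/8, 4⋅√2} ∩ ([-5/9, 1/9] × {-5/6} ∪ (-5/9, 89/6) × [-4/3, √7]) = (9/55, 89/6) × {-7/6, -5/6, 5/8}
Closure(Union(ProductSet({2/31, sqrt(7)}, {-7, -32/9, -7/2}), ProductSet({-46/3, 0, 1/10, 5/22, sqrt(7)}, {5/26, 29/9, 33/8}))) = Union(ProductSet({2/31, sqrt(7)}, {-7, -32/9, -7/2}), ProductSet({-46/3, 0, 1/10, 5/22, sqrt(7)}, {5/26, 29/9, 33/8}))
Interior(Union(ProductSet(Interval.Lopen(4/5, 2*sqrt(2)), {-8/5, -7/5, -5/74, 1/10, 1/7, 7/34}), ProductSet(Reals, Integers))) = EmptySet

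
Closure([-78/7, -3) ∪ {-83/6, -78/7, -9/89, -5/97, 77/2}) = {-83/6, -9/89, -5/97, 77/2} ∪ [-78/7, -3]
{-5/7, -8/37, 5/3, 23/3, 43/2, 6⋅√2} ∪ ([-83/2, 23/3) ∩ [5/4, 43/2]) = {-5/7, -8/37, 43/2, 6⋅√2} ∪ [5/4, 23/3]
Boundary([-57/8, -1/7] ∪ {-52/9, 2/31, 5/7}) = {-57/8, -1/7, 2/31, 5/7}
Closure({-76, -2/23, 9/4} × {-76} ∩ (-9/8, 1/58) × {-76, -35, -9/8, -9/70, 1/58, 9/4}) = {-2/23} × {-76}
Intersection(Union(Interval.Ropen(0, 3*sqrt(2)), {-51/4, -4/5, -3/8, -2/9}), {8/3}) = {8/3}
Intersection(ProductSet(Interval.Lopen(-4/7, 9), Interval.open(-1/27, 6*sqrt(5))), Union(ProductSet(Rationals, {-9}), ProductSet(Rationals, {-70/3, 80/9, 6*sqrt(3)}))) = ProductSet(Intersection(Interval.Lopen(-4/7, 9), Rationals), {80/9, 6*sqrt(3)})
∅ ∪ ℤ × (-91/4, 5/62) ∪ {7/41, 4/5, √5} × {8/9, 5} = (ℤ × (-91/4, 5/62)) ∪ ({7/41, 4/5, √5} × {8/9, 5})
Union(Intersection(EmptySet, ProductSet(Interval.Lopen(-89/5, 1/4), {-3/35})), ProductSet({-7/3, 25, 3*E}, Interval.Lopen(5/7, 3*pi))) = ProductSet({-7/3, 25, 3*E}, Interval.Lopen(5/7, 3*pi))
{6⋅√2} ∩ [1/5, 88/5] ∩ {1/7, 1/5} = ∅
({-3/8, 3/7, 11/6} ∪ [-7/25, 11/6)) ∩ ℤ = {0, 1}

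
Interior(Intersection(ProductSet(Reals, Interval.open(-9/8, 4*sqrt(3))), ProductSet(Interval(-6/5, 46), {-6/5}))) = EmptySet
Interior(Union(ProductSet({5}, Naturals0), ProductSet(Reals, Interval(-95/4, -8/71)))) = Union(ProductSet({5}, Complement(Naturals0, Union(Complement(Naturals0, Interval.open(-95/4, -8/71)), {-95/4, -8/71}))), ProductSet(Reals, Complement(Interval.open(-95/4, -8/71), Complement(Naturals0, Interval.open(-95/4, -8/71)))), ProductSet(Union(Interval.open(-oo, 5), Interval.open(5, oo)), Interval.open(-95/4, -8/71)))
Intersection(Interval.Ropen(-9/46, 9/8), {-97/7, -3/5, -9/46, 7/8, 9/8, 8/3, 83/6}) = {-9/46, 7/8}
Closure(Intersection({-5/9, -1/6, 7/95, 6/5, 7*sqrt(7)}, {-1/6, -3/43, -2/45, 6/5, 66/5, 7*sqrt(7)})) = {-1/6, 6/5, 7*sqrt(7)}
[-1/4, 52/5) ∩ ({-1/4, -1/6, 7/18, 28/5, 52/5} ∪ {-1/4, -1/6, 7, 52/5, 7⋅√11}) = {-1/4, -1/6, 7/18, 28/5, 7}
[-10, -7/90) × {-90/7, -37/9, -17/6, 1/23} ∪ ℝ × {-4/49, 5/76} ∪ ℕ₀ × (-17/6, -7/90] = (ℝ × {-4/49, 5/76}) ∪ (ℕ₀ × (-17/6, -7/90]) ∪ ([-10, -7/90) × {-90/7, -37/9, -17/6, 1/23})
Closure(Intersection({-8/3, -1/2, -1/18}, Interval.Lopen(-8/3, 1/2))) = {-1/2, -1/18}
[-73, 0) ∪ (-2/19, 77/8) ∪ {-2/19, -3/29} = [-73, 77/8)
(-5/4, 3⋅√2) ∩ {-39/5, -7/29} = {-7/29}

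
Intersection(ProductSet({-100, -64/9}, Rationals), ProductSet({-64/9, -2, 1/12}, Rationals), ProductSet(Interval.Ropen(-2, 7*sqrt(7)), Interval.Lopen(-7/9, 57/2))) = EmptySet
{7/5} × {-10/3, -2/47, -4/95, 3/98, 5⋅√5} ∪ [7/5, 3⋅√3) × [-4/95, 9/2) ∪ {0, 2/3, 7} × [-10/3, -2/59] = ({0, 2/3, 7} × [-10/3, -2/59]) ∪ ({7/5} × {-10/3, -2/47, -4/95, 3/98, 5⋅√5}) ∪ ([7/5, 3⋅√3) × [-4/95, 9/2))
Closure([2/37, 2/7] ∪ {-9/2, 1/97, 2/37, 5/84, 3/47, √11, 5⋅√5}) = {-9/2, 1/97, √11, 5⋅√5} ∪ [2/37, 2/7]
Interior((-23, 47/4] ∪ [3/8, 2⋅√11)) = (-23, 47/4)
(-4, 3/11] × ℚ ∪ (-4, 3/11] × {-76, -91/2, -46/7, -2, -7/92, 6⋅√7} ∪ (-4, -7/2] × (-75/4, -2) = ((-4, -7/2] × (-75/4, -2)) ∪ ((-4, 3/11] × (ℚ ∪ {6⋅√7}))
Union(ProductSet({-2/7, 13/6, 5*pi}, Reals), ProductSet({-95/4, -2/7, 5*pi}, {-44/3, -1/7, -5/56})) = Union(ProductSet({-95/4, -2/7, 5*pi}, {-44/3, -1/7, -5/56}), ProductSet({-2/7, 13/6, 5*pi}, Reals))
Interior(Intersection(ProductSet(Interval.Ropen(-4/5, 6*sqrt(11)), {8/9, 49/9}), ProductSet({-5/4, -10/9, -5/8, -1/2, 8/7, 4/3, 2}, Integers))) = EmptySet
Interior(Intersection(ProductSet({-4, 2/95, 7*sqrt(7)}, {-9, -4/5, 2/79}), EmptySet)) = EmptySet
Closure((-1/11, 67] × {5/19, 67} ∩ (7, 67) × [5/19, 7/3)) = [7, 67] × {5/19}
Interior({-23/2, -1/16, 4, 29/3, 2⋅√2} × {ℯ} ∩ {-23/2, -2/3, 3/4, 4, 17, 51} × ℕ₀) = ∅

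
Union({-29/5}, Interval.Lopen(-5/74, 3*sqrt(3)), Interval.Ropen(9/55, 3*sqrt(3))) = Union({-29/5}, Interval.Lopen(-5/74, 3*sqrt(3)))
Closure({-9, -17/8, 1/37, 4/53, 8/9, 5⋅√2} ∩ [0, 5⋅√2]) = {1/37, 4/53, 8/9, 5⋅√2}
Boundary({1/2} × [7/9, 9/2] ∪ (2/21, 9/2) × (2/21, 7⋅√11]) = ({2/21, 9/2} × [2/21, 7⋅√11]) ∪ ([2/21, 9/2] × {2/21, 7⋅√11})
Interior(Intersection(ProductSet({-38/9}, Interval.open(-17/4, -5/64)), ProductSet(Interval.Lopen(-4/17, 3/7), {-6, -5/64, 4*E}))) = EmptySet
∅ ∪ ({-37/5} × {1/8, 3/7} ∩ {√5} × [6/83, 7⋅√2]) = ∅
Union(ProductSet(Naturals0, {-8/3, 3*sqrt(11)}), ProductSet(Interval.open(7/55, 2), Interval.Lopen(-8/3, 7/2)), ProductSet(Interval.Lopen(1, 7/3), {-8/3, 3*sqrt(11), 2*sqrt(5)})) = Union(ProductSet(Interval.open(7/55, 2), Interval.Lopen(-8/3, 7/2)), ProductSet(Interval.Lopen(1, 7/3), {-8/3, 3*sqrt(11), 2*sqrt(5)}), ProductSet(Naturals0, {-8/3, 3*sqrt(11)}))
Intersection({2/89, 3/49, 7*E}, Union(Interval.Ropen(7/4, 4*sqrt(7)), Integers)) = EmptySet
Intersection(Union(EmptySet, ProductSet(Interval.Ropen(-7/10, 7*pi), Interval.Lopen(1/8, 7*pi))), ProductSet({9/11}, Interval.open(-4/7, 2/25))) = EmptySet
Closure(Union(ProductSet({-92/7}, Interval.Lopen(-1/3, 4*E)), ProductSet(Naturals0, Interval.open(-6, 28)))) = Union(ProductSet({-92/7}, Interval(-1/3, 4*E)), ProductSet(Naturals0, Interval(-6, 28)))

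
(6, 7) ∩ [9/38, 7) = (6, 7)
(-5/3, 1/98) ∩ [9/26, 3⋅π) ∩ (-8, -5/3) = ∅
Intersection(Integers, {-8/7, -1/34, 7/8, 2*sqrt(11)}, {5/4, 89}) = EmptySet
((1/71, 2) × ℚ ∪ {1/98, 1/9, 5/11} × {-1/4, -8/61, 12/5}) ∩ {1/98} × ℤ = ∅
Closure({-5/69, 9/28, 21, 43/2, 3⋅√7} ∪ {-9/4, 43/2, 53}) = {-9/4, -5/69, 9/28, 21, 43/2, 53, 3⋅√7}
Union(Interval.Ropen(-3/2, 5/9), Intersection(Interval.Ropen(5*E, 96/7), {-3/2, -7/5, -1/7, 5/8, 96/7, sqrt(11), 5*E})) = Union({5*E}, Interval.Ropen(-3/2, 5/9))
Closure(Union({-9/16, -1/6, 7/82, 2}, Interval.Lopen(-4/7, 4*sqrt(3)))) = Interval(-4/7, 4*sqrt(3))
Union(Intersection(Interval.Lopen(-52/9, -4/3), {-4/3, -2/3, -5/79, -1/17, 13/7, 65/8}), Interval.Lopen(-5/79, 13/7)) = Union({-4/3}, Interval.Lopen(-5/79, 13/7))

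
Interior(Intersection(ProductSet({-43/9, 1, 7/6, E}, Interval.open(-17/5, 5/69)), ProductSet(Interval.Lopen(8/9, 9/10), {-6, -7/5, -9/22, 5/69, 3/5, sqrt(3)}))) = EmptySet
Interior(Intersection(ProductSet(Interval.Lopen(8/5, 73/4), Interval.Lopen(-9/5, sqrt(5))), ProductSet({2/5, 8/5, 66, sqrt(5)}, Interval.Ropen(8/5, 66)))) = EmptySet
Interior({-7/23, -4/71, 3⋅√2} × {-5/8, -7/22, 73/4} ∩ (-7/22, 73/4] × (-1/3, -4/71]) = ∅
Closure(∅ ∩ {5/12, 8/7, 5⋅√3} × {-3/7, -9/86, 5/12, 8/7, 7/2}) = ∅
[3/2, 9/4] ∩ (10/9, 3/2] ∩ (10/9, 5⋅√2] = {3/2}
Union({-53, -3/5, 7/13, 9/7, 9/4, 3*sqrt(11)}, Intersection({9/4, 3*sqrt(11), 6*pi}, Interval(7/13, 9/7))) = {-53, -3/5, 7/13, 9/7, 9/4, 3*sqrt(11)}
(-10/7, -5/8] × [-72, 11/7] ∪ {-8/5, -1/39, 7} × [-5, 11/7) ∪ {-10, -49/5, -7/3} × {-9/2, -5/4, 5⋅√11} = ({-8/5, -1/39, 7} × [-5, 11/7)) ∪ ((-10/7, -5/8] × [-72, 11/7]) ∪ ({-10, -49/5, -7/3} × {-9/2, -5/4, 5⋅√11})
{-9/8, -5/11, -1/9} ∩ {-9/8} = {-9/8}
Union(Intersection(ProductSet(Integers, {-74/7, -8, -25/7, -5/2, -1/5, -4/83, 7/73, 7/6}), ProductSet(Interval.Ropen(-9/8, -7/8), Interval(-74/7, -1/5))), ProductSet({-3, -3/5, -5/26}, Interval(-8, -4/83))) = Union(ProductSet({-3, -3/5, -5/26}, Interval(-8, -4/83)), ProductSet(Range(-1, 0, 1), {-74/7, -8, -25/7, -5/2, -1/5}))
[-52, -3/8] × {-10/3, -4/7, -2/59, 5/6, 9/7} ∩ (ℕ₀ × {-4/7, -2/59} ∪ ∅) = ∅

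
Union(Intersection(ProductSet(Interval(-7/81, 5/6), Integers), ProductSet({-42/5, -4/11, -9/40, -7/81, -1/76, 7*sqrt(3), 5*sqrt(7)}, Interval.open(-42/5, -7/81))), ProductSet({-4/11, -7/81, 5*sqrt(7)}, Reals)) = Union(ProductSet({-7/81, -1/76}, Range(-8, 0, 1)), ProductSet({-4/11, -7/81, 5*sqrt(7)}, Reals))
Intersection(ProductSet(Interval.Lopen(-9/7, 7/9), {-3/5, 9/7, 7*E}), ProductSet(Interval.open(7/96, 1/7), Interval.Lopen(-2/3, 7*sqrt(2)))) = ProductSet(Interval.open(7/96, 1/7), {-3/5, 9/7})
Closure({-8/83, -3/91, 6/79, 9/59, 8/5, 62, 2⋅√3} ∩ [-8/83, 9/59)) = {-8/83, -3/91, 6/79}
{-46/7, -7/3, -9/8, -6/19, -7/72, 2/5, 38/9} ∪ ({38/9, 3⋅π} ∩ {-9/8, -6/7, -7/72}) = {-46/7, -7/3, -9/8, -6/19, -7/72, 2/5, 38/9}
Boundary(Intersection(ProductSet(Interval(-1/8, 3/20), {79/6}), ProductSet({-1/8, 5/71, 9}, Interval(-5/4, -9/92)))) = EmptySet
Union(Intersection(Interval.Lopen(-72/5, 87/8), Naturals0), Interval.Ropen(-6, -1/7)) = Union(Interval.Ropen(-6, -1/7), Range(0, 11, 1))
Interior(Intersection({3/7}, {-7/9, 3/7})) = EmptySet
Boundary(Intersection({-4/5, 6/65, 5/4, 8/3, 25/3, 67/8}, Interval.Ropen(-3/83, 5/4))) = {6/65}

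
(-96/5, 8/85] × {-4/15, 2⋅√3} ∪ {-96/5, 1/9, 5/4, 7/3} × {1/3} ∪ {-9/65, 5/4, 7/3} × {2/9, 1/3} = ({-9/65, 5/4, 7/3} × {2/9, 1/3}) ∪ ({-96/5, 1/9, 5/4, 7/3} × {1/3}) ∪ ((-96/5, 8/85] × {-4/15, 2⋅√3})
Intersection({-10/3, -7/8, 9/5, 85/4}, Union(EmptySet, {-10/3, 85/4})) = {-10/3, 85/4}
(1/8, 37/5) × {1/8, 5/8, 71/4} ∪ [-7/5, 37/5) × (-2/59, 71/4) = ((1/8, 37/5) × {1/8, 5/8, 71/4}) ∪ ([-7/5, 37/5) × (-2/59, 71/4))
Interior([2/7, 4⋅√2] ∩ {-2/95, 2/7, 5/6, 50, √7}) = ∅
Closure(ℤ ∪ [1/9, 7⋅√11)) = ℤ ∪ [1/9, 7⋅√11]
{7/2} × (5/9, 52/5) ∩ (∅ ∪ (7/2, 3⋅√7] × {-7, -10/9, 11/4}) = ∅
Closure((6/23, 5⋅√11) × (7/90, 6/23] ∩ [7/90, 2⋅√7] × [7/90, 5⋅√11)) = ({6/23, 2⋅√7} × [7/90, 6/23]) ∪ ([6/23, 2⋅√7] × {7/90, 6/23}) ∪ ((6/23, 2⋅√7] × (7/90, 6/23])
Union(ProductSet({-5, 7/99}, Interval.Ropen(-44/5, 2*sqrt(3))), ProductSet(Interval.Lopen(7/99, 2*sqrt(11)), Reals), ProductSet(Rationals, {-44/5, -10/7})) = Union(ProductSet({-5, 7/99}, Interval.Ropen(-44/5, 2*sqrt(3))), ProductSet(Interval.Lopen(7/99, 2*sqrt(11)), Reals), ProductSet(Rationals, {-44/5, -10/7}))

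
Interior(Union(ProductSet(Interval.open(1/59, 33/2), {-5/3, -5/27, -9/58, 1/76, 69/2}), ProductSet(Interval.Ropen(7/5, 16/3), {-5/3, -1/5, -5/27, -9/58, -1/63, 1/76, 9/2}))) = EmptySet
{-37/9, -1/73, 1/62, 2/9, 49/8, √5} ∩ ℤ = ∅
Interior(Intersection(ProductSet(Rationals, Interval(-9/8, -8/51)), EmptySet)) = EmptySet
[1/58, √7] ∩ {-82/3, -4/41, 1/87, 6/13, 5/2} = {6/13, 5/2}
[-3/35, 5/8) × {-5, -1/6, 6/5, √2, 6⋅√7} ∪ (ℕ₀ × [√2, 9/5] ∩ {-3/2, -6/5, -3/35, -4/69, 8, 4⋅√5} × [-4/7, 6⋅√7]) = ({8} × [√2, 9/5]) ∪ ([-3/35, 5/8) × {-5, -1/6, 6/5, √2, 6⋅√7})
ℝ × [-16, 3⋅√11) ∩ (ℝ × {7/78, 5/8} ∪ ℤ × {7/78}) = ℝ × {7/78, 5/8}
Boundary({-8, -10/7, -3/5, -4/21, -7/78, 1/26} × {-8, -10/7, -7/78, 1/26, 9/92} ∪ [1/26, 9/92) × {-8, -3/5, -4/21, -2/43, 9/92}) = ([1/26, 9/92] × {-8, -3/5, -4/21, -2/43, 9/92}) ∪ ({-8, -10/7, -3/5, -4/21, -7/78, 1/26} × {-8, -10/7, -7/78, 1/26, 9/92})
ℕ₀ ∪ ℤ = ℤ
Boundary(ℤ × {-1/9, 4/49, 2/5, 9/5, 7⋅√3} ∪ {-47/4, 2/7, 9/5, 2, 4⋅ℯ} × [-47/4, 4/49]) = (ℤ × {-1/9, 4/49, 2/5, 9/5, 7⋅√3}) ∪ ({-47/4, 2/7, 9/5, 2, 4⋅ℯ} × [-47/4, 4/49])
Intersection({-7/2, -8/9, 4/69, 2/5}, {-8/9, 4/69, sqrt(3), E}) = {-8/9, 4/69}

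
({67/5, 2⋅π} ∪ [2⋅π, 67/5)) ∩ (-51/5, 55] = [2⋅π, 67/5]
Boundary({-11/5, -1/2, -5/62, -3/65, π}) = {-11/5, -1/2, -5/62, -3/65, π}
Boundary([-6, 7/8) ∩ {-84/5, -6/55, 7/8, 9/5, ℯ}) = {-6/55}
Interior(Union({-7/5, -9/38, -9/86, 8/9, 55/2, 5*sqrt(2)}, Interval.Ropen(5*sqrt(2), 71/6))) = Interval.open(5*sqrt(2), 71/6)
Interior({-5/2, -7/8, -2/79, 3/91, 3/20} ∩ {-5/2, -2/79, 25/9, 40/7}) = ∅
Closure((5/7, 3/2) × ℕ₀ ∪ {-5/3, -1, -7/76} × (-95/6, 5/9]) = ([5/7, 3/2] × ℕ₀) ∪ ({-5/3, -1, -7/76} × [-95/6, 5/9])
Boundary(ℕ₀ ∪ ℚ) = ℝ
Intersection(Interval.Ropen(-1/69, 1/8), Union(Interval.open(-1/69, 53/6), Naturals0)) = Union(Interval.open(-1/69, 1/8), Range(0, 1, 1))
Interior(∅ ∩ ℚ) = ∅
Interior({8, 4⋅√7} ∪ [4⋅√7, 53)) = (4⋅√7, 53)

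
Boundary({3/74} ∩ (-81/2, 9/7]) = {3/74}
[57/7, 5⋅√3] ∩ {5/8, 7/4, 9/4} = ∅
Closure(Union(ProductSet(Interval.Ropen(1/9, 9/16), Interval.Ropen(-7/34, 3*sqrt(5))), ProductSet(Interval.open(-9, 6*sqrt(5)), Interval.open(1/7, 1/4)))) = Union(ProductSet({-9, 6*sqrt(5)}, Interval(1/7, 1/4)), ProductSet({1/9, 9/16}, Union(Interval(-7/34, 1/7), Interval(1/4, 3*sqrt(5)))), ProductSet(Interval.open(-9, 6*sqrt(5)), Interval.open(1/7, 1/4)), ProductSet(Interval(1/9, 9/16), {-7/34, 3*sqrt(5)}), ProductSet(Interval.Ropen(1/9, 9/16), Interval.Ropen(-7/34, 3*sqrt(5))), ProductSet(Union(Interval(-9, 1/9), Interval(9/16, 6*sqrt(5))), {1/7, 1/4}))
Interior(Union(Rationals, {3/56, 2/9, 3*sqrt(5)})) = EmptySet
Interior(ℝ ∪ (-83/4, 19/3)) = (-∞, ∞)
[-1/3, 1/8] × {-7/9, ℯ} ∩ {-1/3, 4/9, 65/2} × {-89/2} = ∅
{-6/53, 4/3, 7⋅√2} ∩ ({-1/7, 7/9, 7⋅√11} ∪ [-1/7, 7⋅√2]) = {-6/53, 4/3, 7⋅√2}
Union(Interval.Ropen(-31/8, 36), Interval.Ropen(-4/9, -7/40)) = Interval.Ropen(-31/8, 36)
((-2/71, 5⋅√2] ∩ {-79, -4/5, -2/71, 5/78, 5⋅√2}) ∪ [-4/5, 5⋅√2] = [-4/5, 5⋅√2]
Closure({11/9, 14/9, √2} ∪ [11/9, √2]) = [11/9, √2] ∪ {14/9}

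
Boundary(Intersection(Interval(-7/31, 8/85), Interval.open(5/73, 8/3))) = {5/73, 8/85}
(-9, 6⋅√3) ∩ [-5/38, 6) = [-5/38, 6)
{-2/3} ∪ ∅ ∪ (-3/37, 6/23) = {-2/3} ∪ (-3/37, 6/23)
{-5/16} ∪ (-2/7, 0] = {-5/16} ∪ (-2/7, 0]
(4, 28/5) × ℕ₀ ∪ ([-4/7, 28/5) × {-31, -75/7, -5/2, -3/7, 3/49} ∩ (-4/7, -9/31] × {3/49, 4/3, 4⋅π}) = ((4, 28/5) × ℕ₀) ∪ ((-4/7, -9/31] × {3/49})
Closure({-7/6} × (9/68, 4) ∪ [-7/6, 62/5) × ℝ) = [-7/6, 62/5] × ℝ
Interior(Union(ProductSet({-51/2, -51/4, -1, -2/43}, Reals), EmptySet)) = EmptySet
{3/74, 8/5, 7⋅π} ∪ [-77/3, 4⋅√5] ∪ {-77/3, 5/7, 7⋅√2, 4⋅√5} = [-77/3, 4⋅√5] ∪ {7⋅√2, 7⋅π}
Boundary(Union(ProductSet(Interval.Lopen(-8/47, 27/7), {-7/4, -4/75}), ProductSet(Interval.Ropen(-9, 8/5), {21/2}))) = Union(ProductSet(Interval(-9, 8/5), {21/2}), ProductSet(Interval(-8/47, 27/7), {-7/4, -4/75}))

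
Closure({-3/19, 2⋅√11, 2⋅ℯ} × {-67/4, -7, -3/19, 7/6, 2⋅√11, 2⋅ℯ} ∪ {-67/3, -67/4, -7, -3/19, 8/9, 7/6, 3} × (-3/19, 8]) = ({-67/3, -67/4, -7, -3/19, 8/9, 7/6, 3} × [-3/19, 8]) ∪ ({-3/19, 2⋅√11, 2⋅ℯ} × {-67/4, -7, -3/19, 7/6, 2⋅√11, 2⋅ℯ})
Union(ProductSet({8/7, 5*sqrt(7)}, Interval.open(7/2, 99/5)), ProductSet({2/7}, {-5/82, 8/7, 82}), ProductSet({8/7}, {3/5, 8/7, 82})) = Union(ProductSet({2/7}, {-5/82, 8/7, 82}), ProductSet({8/7}, {3/5, 8/7, 82}), ProductSet({8/7, 5*sqrt(7)}, Interval.open(7/2, 99/5)))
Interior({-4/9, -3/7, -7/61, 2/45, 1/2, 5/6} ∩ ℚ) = ∅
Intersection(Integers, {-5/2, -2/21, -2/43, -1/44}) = EmptySet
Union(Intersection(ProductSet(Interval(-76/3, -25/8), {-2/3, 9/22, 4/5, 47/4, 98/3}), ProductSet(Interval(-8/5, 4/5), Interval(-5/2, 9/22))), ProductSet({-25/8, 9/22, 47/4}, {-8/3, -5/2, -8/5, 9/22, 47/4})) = ProductSet({-25/8, 9/22, 47/4}, {-8/3, -5/2, -8/5, 9/22, 47/4})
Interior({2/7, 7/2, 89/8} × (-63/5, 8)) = ∅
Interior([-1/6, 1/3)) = (-1/6, 1/3)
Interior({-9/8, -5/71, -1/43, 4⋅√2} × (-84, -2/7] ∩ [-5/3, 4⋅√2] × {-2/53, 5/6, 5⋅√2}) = ∅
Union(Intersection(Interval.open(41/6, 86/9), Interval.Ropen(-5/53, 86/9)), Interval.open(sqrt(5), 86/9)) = Interval.open(sqrt(5), 86/9)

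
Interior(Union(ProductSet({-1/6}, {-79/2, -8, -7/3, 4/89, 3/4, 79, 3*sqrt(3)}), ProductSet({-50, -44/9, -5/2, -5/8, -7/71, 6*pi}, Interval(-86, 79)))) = EmptySet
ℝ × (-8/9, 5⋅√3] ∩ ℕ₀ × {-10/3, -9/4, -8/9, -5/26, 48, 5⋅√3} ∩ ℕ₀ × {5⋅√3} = ℕ₀ × {5⋅√3}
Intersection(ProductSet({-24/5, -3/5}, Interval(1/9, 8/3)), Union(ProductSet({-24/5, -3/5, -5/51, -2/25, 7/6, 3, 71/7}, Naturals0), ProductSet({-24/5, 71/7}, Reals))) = Union(ProductSet({-24/5}, Interval(1/9, 8/3)), ProductSet({-24/5, -3/5}, Range(1, 3, 1)))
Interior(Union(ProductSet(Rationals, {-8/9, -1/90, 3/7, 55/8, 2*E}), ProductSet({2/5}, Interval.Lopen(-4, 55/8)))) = EmptySet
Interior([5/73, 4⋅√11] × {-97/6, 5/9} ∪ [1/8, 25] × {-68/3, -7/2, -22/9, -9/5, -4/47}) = ∅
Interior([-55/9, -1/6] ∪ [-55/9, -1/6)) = (-55/9, -1/6)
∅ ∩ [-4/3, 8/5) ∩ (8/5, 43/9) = ∅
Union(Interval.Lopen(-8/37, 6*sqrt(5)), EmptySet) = Interval.Lopen(-8/37, 6*sqrt(5))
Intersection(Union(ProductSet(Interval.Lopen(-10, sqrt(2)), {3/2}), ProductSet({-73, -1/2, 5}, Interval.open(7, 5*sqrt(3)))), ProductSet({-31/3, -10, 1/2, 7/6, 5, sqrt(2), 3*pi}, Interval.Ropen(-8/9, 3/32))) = EmptySet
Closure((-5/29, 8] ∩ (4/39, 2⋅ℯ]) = [4/39, 2⋅ℯ]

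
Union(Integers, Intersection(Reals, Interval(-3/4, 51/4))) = Union(Integers, Interval(-3/4, 51/4))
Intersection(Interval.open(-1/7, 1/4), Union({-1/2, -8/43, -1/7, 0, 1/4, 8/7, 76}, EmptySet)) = {0}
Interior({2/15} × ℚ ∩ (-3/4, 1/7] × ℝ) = ∅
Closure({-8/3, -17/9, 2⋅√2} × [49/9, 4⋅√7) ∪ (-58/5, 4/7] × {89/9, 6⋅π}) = ([-58/5, 4/7] × {89/9, 6⋅π}) ∪ ({-8/3, -17/9, 2⋅√2} × [49/9, 4⋅√7])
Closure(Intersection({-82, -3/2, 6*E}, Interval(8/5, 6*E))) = {6*E}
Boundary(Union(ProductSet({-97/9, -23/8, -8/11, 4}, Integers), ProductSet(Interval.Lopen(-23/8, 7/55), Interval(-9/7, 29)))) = Union(ProductSet({-23/8, 7/55}, Interval(-9/7, 29)), ProductSet({-97/9, -23/8, 4}, Integers), ProductSet({-97/9, -23/8, -8/11, 4}, Complement(Integers, Interval.open(-9/7, 29))), ProductSet(Interval(-23/8, 7/55), {-9/7, 29}))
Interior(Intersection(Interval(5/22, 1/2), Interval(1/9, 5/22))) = EmptySet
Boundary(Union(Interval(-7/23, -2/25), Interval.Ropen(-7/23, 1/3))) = {-7/23, 1/3}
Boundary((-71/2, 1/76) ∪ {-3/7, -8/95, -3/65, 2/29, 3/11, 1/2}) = {-71/2, 1/76, 2/29, 3/11, 1/2}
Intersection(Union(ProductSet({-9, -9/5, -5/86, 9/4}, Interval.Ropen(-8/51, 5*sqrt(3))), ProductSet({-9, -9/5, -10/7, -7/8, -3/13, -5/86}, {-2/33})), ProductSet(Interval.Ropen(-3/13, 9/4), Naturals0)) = ProductSet({-5/86}, Range(0, 9, 1))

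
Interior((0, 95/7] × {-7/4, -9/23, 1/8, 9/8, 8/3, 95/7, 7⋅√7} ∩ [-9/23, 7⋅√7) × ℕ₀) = ∅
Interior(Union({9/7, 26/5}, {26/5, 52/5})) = EmptySet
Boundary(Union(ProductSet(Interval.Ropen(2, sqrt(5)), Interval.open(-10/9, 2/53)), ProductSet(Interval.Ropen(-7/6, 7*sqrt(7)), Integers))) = Union(ProductSet({2, sqrt(5)}, Interval(-10/9, 2/53)), ProductSet(Interval(-7/6, 7*sqrt(7)), Complement(Integers, Interval.open(-10/9, 2/53))), ProductSet(Interval(2, sqrt(5)), {-10/9, 2/53}), ProductSet(Union(Interval(-7/6, 2), Interval(sqrt(5), 7*sqrt(7))), Integers))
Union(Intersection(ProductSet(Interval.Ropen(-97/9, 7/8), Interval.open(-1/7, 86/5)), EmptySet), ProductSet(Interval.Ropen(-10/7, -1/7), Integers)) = ProductSet(Interval.Ropen(-10/7, -1/7), Integers)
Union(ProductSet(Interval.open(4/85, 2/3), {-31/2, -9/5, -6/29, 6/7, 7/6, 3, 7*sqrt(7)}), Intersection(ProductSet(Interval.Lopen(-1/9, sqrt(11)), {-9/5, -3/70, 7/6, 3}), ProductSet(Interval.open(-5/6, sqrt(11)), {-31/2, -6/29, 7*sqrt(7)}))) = ProductSet(Interval.open(4/85, 2/3), {-31/2, -9/5, -6/29, 6/7, 7/6, 3, 7*sqrt(7)})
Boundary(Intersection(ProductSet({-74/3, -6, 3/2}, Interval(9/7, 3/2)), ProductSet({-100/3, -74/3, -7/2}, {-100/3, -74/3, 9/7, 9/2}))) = ProductSet({-74/3}, {9/7})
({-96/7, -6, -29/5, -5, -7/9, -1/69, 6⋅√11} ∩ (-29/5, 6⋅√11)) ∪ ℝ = ℝ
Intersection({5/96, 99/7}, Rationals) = {5/96, 99/7}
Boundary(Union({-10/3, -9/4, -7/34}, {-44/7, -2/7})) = {-44/7, -10/3, -9/4, -2/7, -7/34}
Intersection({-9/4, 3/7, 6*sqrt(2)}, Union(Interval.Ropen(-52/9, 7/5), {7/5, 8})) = {-9/4, 3/7}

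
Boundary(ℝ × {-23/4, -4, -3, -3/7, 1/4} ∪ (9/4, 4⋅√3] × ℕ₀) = (ℝ × {-23/4, -4, -3, -3/7, 1/4}) ∪ ([9/4, 4⋅√3] × ℕ₀)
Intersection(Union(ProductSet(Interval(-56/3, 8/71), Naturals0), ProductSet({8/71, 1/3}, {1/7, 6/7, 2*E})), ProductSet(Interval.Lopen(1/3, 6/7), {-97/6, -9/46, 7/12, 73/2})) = EmptySet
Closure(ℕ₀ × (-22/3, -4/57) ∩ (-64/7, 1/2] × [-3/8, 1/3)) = {0} × [-3/8, -4/57]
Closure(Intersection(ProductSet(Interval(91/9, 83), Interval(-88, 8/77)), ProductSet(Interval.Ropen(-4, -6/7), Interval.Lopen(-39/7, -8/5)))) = EmptySet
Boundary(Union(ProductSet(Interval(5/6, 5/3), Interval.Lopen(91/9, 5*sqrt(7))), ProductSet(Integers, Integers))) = Union(ProductSet(Complement(Integers, Interval.open(5/6, 5/3)), Integers), ProductSet({5/6, 5/3}, Interval(91/9, 5*sqrt(7))), ProductSet(Integers, Complement(Integers, Interval.open(91/9, 5*sqrt(7)))), ProductSet(Interval(5/6, 5/3), {91/9, 5*sqrt(7)}))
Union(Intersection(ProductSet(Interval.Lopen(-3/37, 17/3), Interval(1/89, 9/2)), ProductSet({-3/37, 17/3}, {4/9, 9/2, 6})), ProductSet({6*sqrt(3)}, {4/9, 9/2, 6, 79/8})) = Union(ProductSet({17/3}, {4/9, 9/2}), ProductSet({6*sqrt(3)}, {4/9, 9/2, 6, 79/8}))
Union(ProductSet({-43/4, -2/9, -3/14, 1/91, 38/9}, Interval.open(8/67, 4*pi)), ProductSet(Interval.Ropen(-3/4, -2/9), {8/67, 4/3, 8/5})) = Union(ProductSet({-43/4, -2/9, -3/14, 1/91, 38/9}, Interval.open(8/67, 4*pi)), ProductSet(Interval.Ropen(-3/4, -2/9), {8/67, 4/3, 8/5}))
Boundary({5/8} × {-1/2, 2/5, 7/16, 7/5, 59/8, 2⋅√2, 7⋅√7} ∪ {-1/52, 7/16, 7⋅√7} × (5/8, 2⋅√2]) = ({-1/52, 7/16, 7⋅√7} × [5/8, 2⋅√2]) ∪ ({5/8} × {-1/2, 2/5, 7/16, 7/5, 59/8, 2⋅√2, 7⋅√7})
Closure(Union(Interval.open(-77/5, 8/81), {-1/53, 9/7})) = Union({9/7}, Interval(-77/5, 8/81))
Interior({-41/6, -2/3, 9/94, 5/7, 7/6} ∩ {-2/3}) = ∅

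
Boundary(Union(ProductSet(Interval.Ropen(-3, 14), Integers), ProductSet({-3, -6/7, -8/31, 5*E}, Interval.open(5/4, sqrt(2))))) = Union(ProductSet({-3, -6/7, -8/31, 5*E}, Interval(5/4, sqrt(2))), ProductSet(Interval(-3, 14), Integers))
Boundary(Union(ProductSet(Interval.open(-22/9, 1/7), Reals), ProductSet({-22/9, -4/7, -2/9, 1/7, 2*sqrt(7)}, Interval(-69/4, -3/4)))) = Union(ProductSet({-22/9, 1/7}, Reals), ProductSet({-22/9, 1/7, 2*sqrt(7)}, Interval(-69/4, -3/4)))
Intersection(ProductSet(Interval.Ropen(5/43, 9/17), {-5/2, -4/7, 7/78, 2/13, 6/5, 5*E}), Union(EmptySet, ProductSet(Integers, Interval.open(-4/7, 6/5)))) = EmptySet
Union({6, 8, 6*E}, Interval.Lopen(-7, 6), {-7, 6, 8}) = Union({8, 6*E}, Interval(-7, 6))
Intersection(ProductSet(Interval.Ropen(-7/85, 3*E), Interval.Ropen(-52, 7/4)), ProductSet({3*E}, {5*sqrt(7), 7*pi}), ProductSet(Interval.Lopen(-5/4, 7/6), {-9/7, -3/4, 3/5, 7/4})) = EmptySet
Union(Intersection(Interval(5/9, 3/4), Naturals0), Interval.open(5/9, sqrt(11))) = Interval.open(5/9, sqrt(11))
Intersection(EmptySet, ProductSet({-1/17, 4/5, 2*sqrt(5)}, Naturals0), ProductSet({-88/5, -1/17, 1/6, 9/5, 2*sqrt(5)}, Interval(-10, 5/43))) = EmptySet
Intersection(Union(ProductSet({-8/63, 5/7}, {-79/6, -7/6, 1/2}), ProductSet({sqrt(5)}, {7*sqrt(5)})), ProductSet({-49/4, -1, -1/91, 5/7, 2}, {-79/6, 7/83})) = ProductSet({5/7}, {-79/6})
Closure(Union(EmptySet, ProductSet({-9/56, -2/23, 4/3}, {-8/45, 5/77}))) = ProductSet({-9/56, -2/23, 4/3}, {-8/45, 5/77})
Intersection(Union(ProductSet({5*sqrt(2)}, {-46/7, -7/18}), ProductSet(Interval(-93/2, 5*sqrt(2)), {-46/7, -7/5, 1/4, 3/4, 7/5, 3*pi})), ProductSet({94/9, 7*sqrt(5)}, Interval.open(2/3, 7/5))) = EmptySet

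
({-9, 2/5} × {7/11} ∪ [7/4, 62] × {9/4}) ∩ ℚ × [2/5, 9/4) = {-9, 2/5} × {7/11}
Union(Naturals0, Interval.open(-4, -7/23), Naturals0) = Union(Interval.open(-4, -7/23), Naturals0)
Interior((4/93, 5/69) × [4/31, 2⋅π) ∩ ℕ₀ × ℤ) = ∅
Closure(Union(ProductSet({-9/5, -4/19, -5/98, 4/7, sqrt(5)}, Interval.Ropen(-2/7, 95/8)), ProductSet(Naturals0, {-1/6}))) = Union(ProductSet({-9/5, -4/19, -5/98, 4/7, sqrt(5)}, Interval(-2/7, 95/8)), ProductSet(Naturals0, {-1/6}))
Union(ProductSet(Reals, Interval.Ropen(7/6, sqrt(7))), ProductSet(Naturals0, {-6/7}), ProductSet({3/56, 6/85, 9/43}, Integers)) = Union(ProductSet({3/56, 6/85, 9/43}, Integers), ProductSet(Naturals0, {-6/7}), ProductSet(Reals, Interval.Ropen(7/6, sqrt(7))))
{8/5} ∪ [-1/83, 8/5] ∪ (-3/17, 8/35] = (-3/17, 8/5]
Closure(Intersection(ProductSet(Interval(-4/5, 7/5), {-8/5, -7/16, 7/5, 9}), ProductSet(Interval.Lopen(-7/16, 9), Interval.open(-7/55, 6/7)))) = EmptySet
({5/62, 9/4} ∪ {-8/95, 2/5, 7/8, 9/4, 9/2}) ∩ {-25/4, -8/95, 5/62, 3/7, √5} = {-8/95, 5/62}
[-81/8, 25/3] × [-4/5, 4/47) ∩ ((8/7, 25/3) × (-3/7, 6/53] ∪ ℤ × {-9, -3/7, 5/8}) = ({-10, -9, …, 8} × {-3/7}) ∪ ((8/7, 25/3) × (-3/7, 4/47))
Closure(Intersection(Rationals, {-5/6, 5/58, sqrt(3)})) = {-5/6, 5/58}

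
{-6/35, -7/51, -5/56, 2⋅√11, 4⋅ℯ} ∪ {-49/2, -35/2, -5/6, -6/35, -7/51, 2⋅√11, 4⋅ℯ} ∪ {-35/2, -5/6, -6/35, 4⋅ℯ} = {-49/2, -35/2, -5/6, -6/35, -7/51, -5/56, 2⋅√11, 4⋅ℯ}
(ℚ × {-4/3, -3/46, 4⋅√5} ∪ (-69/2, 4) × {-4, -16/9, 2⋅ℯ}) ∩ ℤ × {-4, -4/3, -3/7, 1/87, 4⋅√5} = ({-34, -33, …, 3} × {-4}) ∪ (ℤ × {-4/3, 4⋅√5})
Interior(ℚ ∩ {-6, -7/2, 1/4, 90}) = ∅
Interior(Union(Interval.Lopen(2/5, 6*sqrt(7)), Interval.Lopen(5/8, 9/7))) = Interval.open(2/5, 6*sqrt(7))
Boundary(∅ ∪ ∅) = ∅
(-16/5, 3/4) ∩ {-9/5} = {-9/5}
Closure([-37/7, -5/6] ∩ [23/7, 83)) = ∅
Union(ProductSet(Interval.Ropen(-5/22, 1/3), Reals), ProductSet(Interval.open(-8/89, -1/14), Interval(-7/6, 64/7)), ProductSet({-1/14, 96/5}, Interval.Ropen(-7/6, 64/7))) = Union(ProductSet({-1/14, 96/5}, Interval.Ropen(-7/6, 64/7)), ProductSet(Interval.Ropen(-5/22, 1/3), Reals))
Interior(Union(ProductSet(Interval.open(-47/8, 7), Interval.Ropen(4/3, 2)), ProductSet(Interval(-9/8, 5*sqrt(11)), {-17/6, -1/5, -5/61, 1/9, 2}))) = ProductSet(Interval.open(-47/8, 7), Interval.open(4/3, 2))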